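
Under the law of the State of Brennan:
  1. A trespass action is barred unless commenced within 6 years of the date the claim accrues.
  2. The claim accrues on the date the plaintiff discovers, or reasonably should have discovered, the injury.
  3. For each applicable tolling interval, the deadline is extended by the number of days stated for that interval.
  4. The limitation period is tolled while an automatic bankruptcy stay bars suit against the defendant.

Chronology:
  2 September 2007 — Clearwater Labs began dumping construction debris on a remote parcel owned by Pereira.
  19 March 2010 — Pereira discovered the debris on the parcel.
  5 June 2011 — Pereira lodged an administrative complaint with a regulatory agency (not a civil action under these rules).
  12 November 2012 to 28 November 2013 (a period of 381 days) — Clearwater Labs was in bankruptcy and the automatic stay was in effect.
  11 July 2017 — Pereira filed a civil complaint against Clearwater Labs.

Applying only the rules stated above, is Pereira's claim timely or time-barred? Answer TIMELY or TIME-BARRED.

The claim did not accrue until Pereira discovered the injury on 19 March 2010; the 2 September 2007 act date does not start the clock under the stated rule.
The untolled deadline — 6 years after 19 March 2010 — is 19 March 2016.
Because the automatic bankruptcy stay ran from 12 November 2012 to 28 November 2013, the deadline is extended by 381 days to 4 April 2017.
None of the other events listed affects the running of the period under the stated rules.
Filing on 11 July 2017 missed the 4 April 2017 deadline — the action is time-barred.

TIME-BARRED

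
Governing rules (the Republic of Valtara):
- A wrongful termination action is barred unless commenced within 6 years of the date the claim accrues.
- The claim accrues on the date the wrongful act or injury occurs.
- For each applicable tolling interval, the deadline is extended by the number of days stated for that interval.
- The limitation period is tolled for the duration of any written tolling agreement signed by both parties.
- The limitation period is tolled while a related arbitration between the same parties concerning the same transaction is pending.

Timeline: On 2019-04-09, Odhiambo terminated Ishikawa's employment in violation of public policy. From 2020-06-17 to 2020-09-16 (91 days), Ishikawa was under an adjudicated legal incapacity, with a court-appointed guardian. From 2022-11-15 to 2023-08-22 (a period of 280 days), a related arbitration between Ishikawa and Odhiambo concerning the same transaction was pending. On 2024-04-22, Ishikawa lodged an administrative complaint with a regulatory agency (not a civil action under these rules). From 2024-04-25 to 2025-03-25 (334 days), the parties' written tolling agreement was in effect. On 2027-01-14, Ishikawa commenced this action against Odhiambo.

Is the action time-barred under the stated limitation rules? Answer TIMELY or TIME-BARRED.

TIME-BARRED

The claim accrued on 2019-04-09, when the wrongful act occurred.
6 years from 2019-04-09 is 2025-04-09.
Because the pending related arbitration ran from 2022-11-15 to 2023-08-22, the deadline is extended by 280 days to 2026-01-14.
The period was tolled for 334 days by the written tolling agreement (2024-04-25 to 2025-03-25), pushing the deadline to 2026-12-14.
No stated provision tolls the period for the plaintiff's incapacity, so the interval from 2020-06-17 to 2020-09-16 has no effect on the deadline.
Nothing else in the chronology tolls or restarts the period.
The 2027-01-14 filing falls after the 2026-12-14 deadline; the claim is time-barred.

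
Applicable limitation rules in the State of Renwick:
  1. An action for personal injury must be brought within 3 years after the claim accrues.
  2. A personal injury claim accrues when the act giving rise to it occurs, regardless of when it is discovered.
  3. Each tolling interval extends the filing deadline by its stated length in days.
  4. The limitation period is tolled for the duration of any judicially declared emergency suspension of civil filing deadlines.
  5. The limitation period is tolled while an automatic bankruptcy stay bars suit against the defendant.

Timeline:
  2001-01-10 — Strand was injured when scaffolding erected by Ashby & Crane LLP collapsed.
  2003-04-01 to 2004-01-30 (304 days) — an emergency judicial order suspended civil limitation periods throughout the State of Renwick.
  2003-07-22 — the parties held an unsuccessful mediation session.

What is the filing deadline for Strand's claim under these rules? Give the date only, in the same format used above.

2004-11-09

The claim accrued on 2001-01-10, the date of the act.
Adding the 3 years base period to 2001-01-10 gives a deadline of 2004-01-10, before any tolling.
The emergency suspension of filing deadlines from 2003-04-01 to 2004-01-30 tolled the period for 304 days, extending the deadline to 2004-11-09.
The other events in the timeline have no effect on the limitation period under the stated rules.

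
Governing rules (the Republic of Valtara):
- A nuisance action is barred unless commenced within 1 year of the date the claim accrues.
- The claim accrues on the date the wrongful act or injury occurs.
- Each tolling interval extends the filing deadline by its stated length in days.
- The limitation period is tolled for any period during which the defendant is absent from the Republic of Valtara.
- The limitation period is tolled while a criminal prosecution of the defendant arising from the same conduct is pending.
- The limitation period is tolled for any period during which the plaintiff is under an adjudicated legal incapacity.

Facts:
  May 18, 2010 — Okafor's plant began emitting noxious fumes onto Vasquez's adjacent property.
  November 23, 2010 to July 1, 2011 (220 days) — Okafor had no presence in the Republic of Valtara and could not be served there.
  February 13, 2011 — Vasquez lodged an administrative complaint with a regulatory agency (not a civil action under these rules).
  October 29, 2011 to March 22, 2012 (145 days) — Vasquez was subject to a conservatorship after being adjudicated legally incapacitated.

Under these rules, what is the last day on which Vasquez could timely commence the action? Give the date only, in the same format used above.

The claim accrued on May 18, 2010, when the wrongful act occurred.
Adding the 1 year base period to May 18, 2010 gives a deadline of May 18, 2011, before any tolling.
Because the defendant's absence from the jurisdiction ran from November 23, 2010 to July 1, 2011, the deadline is extended by 220 days to December 24, 2011.
The period was tolled for 145 days by the plaintiff's legal incapacity (October 29, 2011 to March 22, 2012), pushing the deadline to May 17, 2012.
None of the other events listed affects the running of the period under the stated rules.

May 17, 2012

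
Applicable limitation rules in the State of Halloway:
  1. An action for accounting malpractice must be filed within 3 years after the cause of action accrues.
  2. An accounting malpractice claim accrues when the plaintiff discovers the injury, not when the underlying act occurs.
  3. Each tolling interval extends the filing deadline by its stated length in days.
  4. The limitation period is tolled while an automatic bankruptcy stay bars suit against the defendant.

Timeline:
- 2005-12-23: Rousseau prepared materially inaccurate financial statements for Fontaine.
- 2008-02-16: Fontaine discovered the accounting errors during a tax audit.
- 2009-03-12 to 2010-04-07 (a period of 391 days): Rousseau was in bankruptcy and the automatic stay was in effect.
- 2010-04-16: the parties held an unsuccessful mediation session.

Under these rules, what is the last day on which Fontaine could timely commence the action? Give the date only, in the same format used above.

The claim did not accrue until Fontaine discovered the injury on 2008-02-16; the 2005-12-23 act date does not start the clock under the stated rule.
Adding the 3 years base period to 2008-02-16 gives a deadline of 2011-02-16, before any tolling.
The automatic bankruptcy stay from 2009-03-12 to 2010-04-07 tolled the period for 391 days, extending the deadline to 2012-03-13.
None of the other events listed affects the running of the period under the stated rules.

2012-03-13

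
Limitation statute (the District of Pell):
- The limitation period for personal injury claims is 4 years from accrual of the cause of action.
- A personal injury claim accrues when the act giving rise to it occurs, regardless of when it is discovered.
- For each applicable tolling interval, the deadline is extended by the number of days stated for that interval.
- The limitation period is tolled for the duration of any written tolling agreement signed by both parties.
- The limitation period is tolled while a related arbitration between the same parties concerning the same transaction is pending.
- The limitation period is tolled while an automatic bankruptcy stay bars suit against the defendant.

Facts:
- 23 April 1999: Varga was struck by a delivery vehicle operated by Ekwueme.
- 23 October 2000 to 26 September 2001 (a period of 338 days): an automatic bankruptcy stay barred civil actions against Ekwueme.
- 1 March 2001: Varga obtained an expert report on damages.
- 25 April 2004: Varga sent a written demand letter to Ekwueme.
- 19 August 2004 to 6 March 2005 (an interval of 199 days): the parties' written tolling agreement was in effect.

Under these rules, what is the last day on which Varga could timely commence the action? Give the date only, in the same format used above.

26 March 2004

The cause of action accrued on 23 April 1999, the date of the act.
4 years from 23 April 1999 is 23 April 2003.
Because the automatic bankruptcy stay ran from 23 October 2000 to 26 September 2001, the deadline is extended by 338 days to 26 March 2004.
The written tolling agreement from 19 August 2004 to 6 March 2005 began after the period had already run on 26 March 2004, so it has no tolling effect.
The other events in the timeline have no effect on the limitation period under the stated rules.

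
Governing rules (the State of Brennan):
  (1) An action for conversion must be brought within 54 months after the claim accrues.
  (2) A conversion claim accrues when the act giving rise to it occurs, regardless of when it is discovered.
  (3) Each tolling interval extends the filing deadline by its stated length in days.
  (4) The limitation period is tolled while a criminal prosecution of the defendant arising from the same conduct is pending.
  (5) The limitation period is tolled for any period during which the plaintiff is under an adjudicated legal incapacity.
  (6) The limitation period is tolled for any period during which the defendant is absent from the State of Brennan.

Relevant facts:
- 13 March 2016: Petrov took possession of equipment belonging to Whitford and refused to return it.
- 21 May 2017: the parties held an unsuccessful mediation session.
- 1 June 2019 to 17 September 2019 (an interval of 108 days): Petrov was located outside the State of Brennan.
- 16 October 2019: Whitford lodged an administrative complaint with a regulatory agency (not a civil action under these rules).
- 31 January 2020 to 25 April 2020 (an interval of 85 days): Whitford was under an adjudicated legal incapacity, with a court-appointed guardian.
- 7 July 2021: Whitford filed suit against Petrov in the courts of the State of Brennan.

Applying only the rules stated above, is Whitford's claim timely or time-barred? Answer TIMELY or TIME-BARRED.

TIME-BARRED

The claim accrued on 13 March 2016, when the wrongful act occurred.
The untolled deadline — 54 months after 13 March 2016 — is 13 September 2020.
Because the defendant's absence from the jurisdiction ran from 1 June 2019 to 17 September 2019, the deadline is extended by 108 days to 30 December 2020.
The plaintiff's legal incapacity from 31 January 2020 to 25 April 2020 tolled the period for 85 days, extending the deadline to 25 March 2021.
The other events in the timeline have no effect on the limitation period under the stated rules.
Whitford filed on 7 July 2021, after the 25 March 2021 deadline, so the action is time-barred.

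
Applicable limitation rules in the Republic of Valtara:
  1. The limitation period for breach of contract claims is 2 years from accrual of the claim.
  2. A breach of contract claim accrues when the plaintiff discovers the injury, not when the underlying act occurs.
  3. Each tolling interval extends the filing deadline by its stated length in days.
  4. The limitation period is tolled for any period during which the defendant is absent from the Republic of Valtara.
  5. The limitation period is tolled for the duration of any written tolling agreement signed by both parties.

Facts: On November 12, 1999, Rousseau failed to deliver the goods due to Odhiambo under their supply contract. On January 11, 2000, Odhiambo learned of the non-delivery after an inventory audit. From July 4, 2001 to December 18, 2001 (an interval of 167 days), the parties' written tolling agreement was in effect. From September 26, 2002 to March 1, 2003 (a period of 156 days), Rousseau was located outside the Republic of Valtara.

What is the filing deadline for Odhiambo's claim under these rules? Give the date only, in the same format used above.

June 27, 2002

The claim did not accrue until Odhiambo discovered the injury on January 11, 2000; the November 12, 1999 act date does not start the clock under the stated rule.
2 years from January 11, 2000 is January 11, 2002.
The period was tolled for 167 days by the written tolling agreement (July 4, 2001 to December 18, 2001), pushing the deadline to June 27, 2002.
The defendant's absence from the jurisdiction starting September 26, 2002 came too late — the period had run on June 27, 2002 — and so does not extend the deadline.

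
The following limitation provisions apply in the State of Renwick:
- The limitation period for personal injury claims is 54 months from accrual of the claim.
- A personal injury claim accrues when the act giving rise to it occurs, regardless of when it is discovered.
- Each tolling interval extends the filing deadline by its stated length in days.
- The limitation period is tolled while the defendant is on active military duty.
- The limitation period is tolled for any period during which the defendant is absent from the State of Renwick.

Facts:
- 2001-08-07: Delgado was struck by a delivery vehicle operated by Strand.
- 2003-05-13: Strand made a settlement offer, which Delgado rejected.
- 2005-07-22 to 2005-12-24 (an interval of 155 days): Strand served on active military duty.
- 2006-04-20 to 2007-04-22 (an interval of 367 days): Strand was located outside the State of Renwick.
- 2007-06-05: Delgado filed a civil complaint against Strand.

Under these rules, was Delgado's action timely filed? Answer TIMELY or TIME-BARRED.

TIMELY

The claim accrued on 2001-08-07, when the wrongful act occurred.
Adding the 54 months base period to 2001-08-07 gives a deadline of 2006-02-07, before any tolling.
The period was tolled for 155 days by the defendant's active military service (2005-07-22 to 2005-12-24), pushing the deadline to 2006-07-12.
The defendant's absence from the jurisdiction from 2006-04-20 to 2007-04-22 tolled the period for 367 days, extending the deadline to 2007-07-14.
Nothing else in the chronology tolls or restarts the period.
Filing on 2007-06-05 beat the 2007-07-14 deadline — the action is timely.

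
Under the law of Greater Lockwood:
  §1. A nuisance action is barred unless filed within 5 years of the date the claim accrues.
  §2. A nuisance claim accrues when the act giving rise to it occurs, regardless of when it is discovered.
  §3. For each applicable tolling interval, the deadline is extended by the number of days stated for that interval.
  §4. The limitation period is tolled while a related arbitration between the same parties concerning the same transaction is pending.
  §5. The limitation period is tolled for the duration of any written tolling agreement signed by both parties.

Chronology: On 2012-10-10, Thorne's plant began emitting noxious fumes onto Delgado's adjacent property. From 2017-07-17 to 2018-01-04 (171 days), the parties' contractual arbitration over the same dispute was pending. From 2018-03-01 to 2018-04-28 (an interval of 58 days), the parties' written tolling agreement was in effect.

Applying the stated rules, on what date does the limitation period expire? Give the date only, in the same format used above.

2018-05-27

The limitation period began to run on 2012-10-10.
Adding the 5 years base period to 2012-10-10 gives a deadline of 2017-10-10, before any tolling.
The period was tolled for 171 days by the pending related arbitration (2017-07-17 to 2018-01-04), pushing the deadline to 2018-03-30.
The written tolling agreement from 2018-03-01 to 2018-04-28 tolled the period for 58 days, extending the deadline to 2018-05-27.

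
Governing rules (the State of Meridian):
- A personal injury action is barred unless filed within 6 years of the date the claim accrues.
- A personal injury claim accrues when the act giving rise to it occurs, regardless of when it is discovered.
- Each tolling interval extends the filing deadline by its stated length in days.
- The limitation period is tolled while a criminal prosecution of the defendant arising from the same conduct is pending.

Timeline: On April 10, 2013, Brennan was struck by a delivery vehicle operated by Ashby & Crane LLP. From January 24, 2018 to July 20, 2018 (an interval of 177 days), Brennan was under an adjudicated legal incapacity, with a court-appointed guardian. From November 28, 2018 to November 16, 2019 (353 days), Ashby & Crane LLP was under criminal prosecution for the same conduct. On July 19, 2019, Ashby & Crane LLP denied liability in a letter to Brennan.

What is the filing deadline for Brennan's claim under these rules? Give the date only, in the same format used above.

March 28, 2020

The limitation period began to run on April 10, 2013.
Adding the 6 years base period to April 10, 2013 gives a deadline of April 10, 2019, before any tolling.
The pending criminal prosecution from November 28, 2018 to November 16, 2019 tolled the period for 353 days, extending the deadline to March 28, 2020.
The plaintiff's legal incapacity from January 24, 2018 to July 20, 2018 does not toll the period, because no stated rule makes the plaintiff's incapacity a tolling event.
Nothing else in the chronology tolls or restarts the period.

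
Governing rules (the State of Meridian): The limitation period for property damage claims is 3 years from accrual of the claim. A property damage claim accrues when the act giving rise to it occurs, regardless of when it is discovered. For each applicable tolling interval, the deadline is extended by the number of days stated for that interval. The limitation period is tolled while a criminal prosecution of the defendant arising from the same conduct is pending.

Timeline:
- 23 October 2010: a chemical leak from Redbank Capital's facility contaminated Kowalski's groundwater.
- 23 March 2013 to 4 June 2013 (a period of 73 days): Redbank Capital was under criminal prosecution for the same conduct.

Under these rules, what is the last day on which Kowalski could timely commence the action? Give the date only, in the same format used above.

The limitation period began to run on 23 October 2010.
The untolled deadline — 3 years after 23 October 2010 — is 23 October 2013.
Because the pending criminal prosecution ran from 23 March 2013 to 4 June 2013, the deadline is extended by 73 days to 4 January 2014.

4 January 2014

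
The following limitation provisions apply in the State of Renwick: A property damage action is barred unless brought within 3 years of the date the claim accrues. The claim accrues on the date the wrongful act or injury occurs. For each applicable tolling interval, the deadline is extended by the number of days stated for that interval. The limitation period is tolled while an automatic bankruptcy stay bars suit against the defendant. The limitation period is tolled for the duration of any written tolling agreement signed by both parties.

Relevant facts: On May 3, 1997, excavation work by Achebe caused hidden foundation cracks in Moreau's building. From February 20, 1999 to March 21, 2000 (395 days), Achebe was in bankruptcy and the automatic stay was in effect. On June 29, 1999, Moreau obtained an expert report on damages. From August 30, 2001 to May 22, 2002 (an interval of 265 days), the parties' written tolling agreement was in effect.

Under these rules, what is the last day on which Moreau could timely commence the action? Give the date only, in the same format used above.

The claim accrued on May 3, 1997, the date of the act.
Adding the 3 years base period to May 3, 1997 gives a deadline of May 3, 2000, before any tolling.
The period was tolled for 395 days by the automatic bankruptcy stay (February 20, 1999 to March 21, 2000), pushing the deadline to June 2, 2001.
The written tolling agreement from August 30, 2001 to May 22, 2002 began after the period had already run on June 2, 2001, so it has no tolling effect.
None of the other events listed affects the running of the period under the stated rules.

June 2, 2001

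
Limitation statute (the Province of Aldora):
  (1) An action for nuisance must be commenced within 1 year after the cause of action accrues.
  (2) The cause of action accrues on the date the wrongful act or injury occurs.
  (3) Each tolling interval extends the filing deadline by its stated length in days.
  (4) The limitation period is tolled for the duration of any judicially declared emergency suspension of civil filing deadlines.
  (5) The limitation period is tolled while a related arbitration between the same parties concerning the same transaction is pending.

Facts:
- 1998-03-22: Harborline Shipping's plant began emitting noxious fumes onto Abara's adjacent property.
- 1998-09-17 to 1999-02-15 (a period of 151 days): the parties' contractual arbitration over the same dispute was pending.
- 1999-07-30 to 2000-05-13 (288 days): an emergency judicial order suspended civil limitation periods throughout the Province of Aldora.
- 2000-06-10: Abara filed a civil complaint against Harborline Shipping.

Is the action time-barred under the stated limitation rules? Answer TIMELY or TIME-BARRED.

TIME-BARRED

The limitation period began to run on 1998-03-22.
1 year from 1998-03-22 is 1999-03-22.
The period was tolled for 151 days by the pending related arbitration (1998-09-17 to 1999-02-15), pushing the deadline to 1999-08-20.
Because the emergency suspension of filing deadlines ran from 1999-07-30 to 2000-05-13, the deadline is extended by 288 days to 2000-06-03.
Filing on 2000-06-10 missed the 2000-06-03 deadline — the action is time-barred.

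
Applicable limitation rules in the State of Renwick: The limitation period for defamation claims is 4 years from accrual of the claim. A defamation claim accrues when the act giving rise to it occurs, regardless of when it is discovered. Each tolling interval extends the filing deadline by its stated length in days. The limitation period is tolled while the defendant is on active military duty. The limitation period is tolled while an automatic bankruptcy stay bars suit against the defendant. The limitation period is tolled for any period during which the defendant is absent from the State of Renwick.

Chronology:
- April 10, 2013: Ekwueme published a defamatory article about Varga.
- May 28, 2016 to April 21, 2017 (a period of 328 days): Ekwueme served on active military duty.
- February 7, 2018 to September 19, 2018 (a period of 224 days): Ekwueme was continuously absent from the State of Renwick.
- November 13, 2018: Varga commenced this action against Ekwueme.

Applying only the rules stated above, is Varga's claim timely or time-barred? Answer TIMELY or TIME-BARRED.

TIME-BARRED

The limitation period began to run on April 10, 2013.
The untolled deadline — 4 years after April 10, 2013 — is April 10, 2017.
The period was tolled for 328 days by the defendant's active military service (May 28, 2016 to April 21, 2017), pushing the deadline to March 4, 2018.
Because the defendant's absence from the jurisdiction ran from February 7, 2018 to September 19, 2018, the deadline is extended by 224 days to October 14, 2018.
Filing on November 13, 2018 missed the October 14, 2018 deadline — the action is time-barred.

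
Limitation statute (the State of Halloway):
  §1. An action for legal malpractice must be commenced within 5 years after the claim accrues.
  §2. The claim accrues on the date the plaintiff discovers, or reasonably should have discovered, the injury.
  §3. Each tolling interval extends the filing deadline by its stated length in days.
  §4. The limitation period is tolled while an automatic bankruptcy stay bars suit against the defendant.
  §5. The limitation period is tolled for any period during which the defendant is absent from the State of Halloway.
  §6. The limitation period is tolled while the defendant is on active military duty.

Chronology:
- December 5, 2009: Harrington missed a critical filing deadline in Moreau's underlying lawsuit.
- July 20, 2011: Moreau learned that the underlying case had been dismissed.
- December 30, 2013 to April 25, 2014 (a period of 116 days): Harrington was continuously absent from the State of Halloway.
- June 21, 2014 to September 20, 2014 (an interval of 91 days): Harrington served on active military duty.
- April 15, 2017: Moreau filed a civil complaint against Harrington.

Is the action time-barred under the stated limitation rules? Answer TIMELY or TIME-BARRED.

Accrual is tied to discovery, so the period began on July 20, 2011 rather than on December 5, 2009 when the act occurred.
Adding the 5 years base period to July 20, 2011 gives a deadline of July 20, 2016, before any tolling.
Because the defendant's absence from the jurisdiction ran from December 30, 2013 to April 25, 2014, the deadline is extended by 116 days to November 13, 2016.
The period was tolled for 91 days by the defendant's active military service (June 21, 2014 to September 20, 2014), pushing the deadline to February 12, 2017.
Moreau filed on April 15, 2017, after the February 12, 2017 deadline, so the action is time-barred.

TIME-BARRED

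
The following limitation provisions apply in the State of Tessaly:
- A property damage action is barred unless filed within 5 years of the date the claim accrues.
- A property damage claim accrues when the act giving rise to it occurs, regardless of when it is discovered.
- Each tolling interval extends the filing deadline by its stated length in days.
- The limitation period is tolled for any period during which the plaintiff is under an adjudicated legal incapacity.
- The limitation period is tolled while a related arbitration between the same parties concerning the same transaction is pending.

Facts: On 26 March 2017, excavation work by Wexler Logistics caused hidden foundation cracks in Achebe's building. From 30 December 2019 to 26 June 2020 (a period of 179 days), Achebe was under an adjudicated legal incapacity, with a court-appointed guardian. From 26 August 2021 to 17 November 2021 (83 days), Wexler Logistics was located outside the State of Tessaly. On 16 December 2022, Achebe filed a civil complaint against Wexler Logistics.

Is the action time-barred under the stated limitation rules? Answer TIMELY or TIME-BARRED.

The claim accrued on 26 March 2017, when the wrongful act occurred.
Adding the 5 years base period to 26 March 2017 gives a deadline of 26 March 2022, before any tolling.
The period was tolled for 179 days by the plaintiff's legal incapacity (30 December 2019 to 26 June 2020), pushing the deadline to 21 September 2022.
No stated provision tolls the period for the defendant's absence, so the interval from 26 August 2021 to 17 November 2021 has no effect on the deadline.
Achebe filed on 16 December 2022, after the 21 September 2022 deadline, so the action is time-barred.

TIME-BARRED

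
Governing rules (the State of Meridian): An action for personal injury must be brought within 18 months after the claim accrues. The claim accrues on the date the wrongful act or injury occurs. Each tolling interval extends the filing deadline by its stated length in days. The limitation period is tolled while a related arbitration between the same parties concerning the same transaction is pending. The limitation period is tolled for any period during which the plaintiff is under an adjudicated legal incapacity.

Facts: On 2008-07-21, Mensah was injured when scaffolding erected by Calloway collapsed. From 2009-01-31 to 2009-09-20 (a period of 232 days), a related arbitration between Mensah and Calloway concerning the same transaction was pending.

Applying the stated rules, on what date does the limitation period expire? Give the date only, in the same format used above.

The limitation period began to run on 2008-07-21.
Adding the 18 months base period to 2008-07-21 gives a deadline of 2010-01-21, before any tolling.
Because the pending related arbitration ran from 2009-01-31 to 2009-09-20, the deadline is extended by 232 days to 2010-09-10.

2010-09-10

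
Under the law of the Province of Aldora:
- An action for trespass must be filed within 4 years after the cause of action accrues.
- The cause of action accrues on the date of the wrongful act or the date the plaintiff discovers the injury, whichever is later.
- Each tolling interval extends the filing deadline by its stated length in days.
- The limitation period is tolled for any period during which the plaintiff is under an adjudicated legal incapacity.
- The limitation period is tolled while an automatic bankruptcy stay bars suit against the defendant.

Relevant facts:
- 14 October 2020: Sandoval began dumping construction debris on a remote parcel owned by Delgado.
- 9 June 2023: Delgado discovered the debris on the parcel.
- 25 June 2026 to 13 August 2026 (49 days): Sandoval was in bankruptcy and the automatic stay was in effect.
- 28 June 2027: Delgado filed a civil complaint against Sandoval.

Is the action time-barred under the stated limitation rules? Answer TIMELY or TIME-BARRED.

TIMELY

Because discovery on 9 June 2023 post-dates the 14 October 2020 act, accrual under the later-of rule falls on 9 June 2023.
The untolled deadline — 4 years after 9 June 2023 — is 9 June 2027.
Because the automatic bankruptcy stay ran from 25 June 2026 to 13 August 2026, the deadline is extended by 49 days to 28 July 2027.
The 28 June 2027 filing precedes the 28 July 2027 deadline; the claim is timely.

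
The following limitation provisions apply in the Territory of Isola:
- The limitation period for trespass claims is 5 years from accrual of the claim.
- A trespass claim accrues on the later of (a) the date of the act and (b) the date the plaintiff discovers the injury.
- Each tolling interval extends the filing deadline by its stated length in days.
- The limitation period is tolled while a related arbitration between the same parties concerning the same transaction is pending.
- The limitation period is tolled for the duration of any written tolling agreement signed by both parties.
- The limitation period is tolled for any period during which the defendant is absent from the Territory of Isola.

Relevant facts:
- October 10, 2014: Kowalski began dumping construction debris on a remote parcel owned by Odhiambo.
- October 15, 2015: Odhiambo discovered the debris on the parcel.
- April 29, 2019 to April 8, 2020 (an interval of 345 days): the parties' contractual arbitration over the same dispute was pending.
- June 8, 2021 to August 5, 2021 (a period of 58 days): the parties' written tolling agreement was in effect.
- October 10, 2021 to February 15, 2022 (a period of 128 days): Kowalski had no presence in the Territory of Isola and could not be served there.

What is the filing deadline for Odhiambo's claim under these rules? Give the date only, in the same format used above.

March 30, 2022

The claim accrued on October 15, 2015 — the later of the October 10, 2014 act and the October 15, 2015 discovery.
The untolled deadline — 5 years after October 15, 2015 — is October 15, 2020.
Because the pending related arbitration ran from April 29, 2019 to April 8, 2020, the deadline is extended by 345 days to September 25, 2021.
Because the written tolling agreement ran from June 8, 2021 to August 5, 2021, the deadline is extended by 58 days to November 22, 2021.
Because the defendant's absence from the jurisdiction ran from October 10, 2021 to February 15, 2022, the deadline is extended by 128 days to March 30, 2022.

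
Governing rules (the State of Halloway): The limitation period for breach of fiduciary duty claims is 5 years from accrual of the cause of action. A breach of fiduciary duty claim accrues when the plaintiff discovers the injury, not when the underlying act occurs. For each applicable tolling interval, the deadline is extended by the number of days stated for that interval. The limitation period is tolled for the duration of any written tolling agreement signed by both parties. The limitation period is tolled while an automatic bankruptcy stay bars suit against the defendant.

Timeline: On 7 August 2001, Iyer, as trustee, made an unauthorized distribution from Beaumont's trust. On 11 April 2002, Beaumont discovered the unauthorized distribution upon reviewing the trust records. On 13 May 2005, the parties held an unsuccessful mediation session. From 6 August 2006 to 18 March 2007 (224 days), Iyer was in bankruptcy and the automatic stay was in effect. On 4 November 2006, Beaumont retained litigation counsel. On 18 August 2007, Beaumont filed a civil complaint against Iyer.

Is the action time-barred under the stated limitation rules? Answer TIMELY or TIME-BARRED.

The claim did not accrue until Beaumont discovered the injury on 11 April 2002; the 7 August 2001 act date does not start the clock under the stated rule.
Adding the 5 years base period to 11 April 2002 gives a deadline of 11 April 2007, before any tolling.
The automatic bankruptcy stay from 6 August 2006 to 18 March 2007 tolled the period for 224 days, extending the deadline to 21 November 2007.
None of the other events listed affects the running of the period under the stated rules.
Beaumont filed on 18 August 2007, before the 21 November 2007 deadline, so the action is timely.

TIMELY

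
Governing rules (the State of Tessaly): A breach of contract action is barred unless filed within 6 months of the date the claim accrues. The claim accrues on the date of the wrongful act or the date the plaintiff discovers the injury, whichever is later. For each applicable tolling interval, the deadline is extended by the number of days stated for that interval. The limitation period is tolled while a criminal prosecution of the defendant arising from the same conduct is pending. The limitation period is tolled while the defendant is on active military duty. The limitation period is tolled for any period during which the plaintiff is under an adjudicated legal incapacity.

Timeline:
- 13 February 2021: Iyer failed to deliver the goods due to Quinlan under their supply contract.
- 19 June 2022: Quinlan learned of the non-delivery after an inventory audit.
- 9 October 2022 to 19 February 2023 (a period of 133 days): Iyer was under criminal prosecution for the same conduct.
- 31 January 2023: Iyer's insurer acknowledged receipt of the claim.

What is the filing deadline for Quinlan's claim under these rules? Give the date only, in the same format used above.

Because discovery on 19 June 2022 post-dates the 13 February 2021 act, accrual under the later-of rule falls on 19 June 2022.
The untolled deadline — 6 months after 19 June 2022 — is 19 December 2022.
Because the pending criminal prosecution ran from 9 October 2022 to 19 February 2023, the deadline is extended by 133 days to 1 May 2023.
The other events in the timeline have no effect on the limitation period under the stated rules.

1 May 2023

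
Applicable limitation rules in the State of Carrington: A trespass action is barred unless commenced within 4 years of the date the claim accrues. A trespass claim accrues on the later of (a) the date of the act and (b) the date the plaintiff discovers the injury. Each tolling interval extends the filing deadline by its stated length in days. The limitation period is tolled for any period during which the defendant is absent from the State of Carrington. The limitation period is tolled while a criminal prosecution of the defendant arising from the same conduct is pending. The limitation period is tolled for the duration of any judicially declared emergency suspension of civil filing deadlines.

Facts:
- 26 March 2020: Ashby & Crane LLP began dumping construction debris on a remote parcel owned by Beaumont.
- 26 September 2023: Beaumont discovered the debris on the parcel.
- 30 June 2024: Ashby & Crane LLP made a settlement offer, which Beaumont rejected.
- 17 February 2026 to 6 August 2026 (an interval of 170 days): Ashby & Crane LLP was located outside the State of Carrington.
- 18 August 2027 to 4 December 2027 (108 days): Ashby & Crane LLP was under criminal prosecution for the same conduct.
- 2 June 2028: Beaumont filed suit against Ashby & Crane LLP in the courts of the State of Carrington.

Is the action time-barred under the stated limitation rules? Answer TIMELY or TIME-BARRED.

Because discovery on 26 September 2023 post-dates the 26 March 2020 act, accrual under the later-of rule falls on 26 September 2023.
The untolled deadline — 4 years after 26 September 2023 — is 26 September 2027.
Because the defendant's absence from the jurisdiction ran from 17 February 2026 to 6 August 2026, the deadline is extended by 170 days to 14 March 2028.
The pending criminal prosecution from 18 August 2027 to 4 December 2027 tolled the period for 108 days, extending the deadline to 30 June 2028.
Nothing else in the chronology tolls or restarts the period.
The 2 June 2028 filing precedes the 30 June 2028 deadline; the claim is timely.

TIMELY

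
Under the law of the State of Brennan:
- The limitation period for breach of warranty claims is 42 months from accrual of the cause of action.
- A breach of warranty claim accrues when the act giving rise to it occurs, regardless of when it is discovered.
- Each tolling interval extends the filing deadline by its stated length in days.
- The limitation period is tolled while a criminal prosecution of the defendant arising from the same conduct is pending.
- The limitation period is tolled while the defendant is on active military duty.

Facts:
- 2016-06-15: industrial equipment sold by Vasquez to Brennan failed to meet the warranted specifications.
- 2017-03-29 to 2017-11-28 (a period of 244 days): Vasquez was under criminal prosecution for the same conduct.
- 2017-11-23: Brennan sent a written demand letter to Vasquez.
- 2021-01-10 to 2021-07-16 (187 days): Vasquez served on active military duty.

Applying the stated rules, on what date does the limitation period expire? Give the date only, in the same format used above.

The cause of action accrued on 2016-06-15, the date of the act.
42 months from 2016-06-15 is 2019-12-15.
The pending criminal prosecution from 2017-03-29 to 2017-11-28 tolled the period for 244 days, extending the deadline to 2020-08-15.
By the time the defendant's active military service began on 2021-01-10, the limitation period had already expired on 2020-08-15; that interval cannot revive it.
None of the other events listed affects the running of the period under the stated rules.

2020-08-15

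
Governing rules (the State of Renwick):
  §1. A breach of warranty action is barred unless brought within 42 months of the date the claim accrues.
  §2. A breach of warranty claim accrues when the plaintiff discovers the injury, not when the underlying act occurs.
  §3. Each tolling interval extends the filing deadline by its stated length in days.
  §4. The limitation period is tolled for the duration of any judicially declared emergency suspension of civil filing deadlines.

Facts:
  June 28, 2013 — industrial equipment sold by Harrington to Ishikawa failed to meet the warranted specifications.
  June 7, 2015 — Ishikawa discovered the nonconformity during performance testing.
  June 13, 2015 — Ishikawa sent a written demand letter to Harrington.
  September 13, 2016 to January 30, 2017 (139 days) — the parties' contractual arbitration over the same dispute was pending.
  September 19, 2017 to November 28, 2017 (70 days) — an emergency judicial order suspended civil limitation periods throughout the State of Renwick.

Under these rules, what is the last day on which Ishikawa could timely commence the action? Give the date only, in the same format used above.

February 15, 2019

Accrual is tied to discovery, so the period began on June 7, 2015 rather than on June 28, 2013 when the act occurred.
The untolled deadline — 42 months after June 7, 2015 — is December 7, 2018.
The period was tolled for 70 days by the emergency suspension of filing deadlines (September 19, 2017 to November 28, 2017), pushing the deadline to February 15, 2019.
No stated provision tolls the period for a pending arbitration, so the interval from September 13, 2016 to January 30, 2017 has no effect on the deadline.
Nothing else in the chronology tolls or restarts the period.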